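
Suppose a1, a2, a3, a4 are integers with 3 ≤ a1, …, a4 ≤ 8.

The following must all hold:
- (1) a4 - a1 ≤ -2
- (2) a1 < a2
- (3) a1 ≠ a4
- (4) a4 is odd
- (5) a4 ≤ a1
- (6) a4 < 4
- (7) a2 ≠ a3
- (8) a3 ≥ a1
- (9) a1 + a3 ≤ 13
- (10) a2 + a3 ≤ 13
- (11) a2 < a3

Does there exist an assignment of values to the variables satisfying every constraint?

Satisfiable

Setting (a1, a2, a3, a4) = (5, 6, 7, 3) satisfies everything: constraint 1: a4 - a1 = -2; constraint 9: a1 + a3 = 12; constraint 10: a2 + a3 = 13, and the others follow.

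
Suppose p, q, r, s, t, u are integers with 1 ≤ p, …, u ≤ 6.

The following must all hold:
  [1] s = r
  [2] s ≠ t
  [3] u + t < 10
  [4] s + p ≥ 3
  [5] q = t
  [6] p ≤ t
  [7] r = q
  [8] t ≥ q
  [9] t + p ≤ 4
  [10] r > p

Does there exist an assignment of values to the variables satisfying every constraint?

Unsatisfiable

From constraints 1, 5, and 7, s = r = q = t, so s = t. But constraint 2 says s ≠ t. Contradiction.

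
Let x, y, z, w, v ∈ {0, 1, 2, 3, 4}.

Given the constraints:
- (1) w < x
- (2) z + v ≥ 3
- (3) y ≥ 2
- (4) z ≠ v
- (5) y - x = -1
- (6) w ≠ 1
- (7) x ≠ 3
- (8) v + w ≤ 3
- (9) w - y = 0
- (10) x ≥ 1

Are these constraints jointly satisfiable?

Satisfiable

One satisfying assignment is x = 4, y = 3, z = 3, w = 3, v = 0.
For the less obvious constraints — constraint 2: z + v = 3; constraint 5: y - x = -1; constraint 8: v + w = 3 — and the others hold by inspection.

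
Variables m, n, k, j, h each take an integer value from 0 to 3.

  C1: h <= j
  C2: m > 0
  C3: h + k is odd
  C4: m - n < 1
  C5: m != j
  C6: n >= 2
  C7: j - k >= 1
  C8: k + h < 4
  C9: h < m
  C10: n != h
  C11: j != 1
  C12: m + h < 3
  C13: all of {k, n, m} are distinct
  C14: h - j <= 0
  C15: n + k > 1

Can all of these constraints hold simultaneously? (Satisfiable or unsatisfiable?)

Take m = 2, n = 3, k = 1, j = 3, h = 0. Then constraint 4: m - n = -1; constraint 7: j - k = 2; constraint 8: k + h = 1, and every other listed constraint is also met.

Satisfiable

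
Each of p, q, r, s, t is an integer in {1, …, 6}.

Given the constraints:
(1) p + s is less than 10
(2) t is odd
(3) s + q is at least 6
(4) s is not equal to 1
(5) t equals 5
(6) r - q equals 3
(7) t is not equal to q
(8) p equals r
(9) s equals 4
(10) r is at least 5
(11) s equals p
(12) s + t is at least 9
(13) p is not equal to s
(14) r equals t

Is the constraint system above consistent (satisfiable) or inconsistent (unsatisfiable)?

Constraint 9 fixes s = 4 and constraint 5 fixes t = 5. Constraints 8, 11, and 14 give s = p = r = t, so s = t. But 4 ≠ 5 — contradiction.

Unsatisfiable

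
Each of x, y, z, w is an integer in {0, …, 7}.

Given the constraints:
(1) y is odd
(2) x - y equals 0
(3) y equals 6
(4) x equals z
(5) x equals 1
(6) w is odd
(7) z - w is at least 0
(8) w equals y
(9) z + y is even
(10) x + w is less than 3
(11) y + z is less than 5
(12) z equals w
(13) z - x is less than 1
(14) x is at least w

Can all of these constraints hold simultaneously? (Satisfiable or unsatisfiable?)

Unsatisfiable

Constraint 5 fixes x = 1 and constraint 3 fixes y = 6. Constraints 4, 8, and 12 give x = z = w = y, so x = y. But 1 ≠ 6 — contradiction.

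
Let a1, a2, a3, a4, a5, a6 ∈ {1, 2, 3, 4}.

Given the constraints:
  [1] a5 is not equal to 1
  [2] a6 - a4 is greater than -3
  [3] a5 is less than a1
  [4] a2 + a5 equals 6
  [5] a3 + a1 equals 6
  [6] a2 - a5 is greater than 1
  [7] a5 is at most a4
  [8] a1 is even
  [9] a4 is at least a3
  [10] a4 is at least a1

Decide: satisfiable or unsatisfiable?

The assignment a1 = 4, a2 = 4, a3 = 2, a4 = 4, a5 = 2, a6 = 2 works:
  constraint 2 holds since a6 - a4 = -2.
  constraint 4 holds since a2 + a5 = 6.
The rest check out directly.

Satisfiable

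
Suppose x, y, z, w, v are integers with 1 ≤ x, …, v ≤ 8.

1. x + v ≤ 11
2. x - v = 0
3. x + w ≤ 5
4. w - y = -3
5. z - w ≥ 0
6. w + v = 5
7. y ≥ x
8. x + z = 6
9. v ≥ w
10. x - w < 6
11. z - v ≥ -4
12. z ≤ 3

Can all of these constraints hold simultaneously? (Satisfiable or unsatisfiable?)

Try x = 4, y = 4, z = 2, w = 1, v = 4.
Check constraint 1: x + v = 8; constraint 2: x - v = 0; constraint 3: x + w = 5. The remaining constraints are straightforward to verify.

Satisfiable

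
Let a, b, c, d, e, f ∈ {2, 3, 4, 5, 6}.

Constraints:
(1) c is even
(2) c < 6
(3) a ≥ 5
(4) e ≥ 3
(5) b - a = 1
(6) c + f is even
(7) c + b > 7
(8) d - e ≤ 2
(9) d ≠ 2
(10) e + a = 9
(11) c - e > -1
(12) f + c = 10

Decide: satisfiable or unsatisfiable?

Take a = 5, b = 6, c = 4, d = 6, e = 4, f = 6. Then constraint 5: b - a = 1; constraint 7: c + b = 10, and every other listed constraint is also met.

Satisfiable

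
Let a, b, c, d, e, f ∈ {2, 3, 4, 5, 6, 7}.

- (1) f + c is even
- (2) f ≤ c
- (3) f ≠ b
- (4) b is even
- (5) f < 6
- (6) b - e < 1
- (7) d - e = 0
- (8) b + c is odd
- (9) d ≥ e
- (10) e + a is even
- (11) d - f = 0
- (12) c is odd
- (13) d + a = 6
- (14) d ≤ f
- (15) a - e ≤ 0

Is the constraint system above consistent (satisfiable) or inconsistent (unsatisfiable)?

Setting (a, b, c, d, e, f) = (3, 2, 7, 3, 3, 3) satisfies everything: constraint 6: b - e = -1; constraint 7: d - e = 0; constraint 11: d - f = 0, and the others follow.

Satisfiable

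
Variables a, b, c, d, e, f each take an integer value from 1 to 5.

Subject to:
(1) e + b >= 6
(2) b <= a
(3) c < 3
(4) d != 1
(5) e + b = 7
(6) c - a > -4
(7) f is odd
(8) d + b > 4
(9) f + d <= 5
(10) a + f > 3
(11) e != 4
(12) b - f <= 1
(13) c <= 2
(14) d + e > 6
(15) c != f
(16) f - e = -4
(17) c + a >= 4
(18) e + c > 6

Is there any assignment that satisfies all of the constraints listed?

Satisfiable

The assignment a = 5, b = 2, c = 2, d = 4, e = 5, f = 1 works:
  constraint 1 holds since e + b = 7.
  constraint 5 holds since e + b = 7.
  constraint 6 holds since c - a = -3.
The rest check out directly.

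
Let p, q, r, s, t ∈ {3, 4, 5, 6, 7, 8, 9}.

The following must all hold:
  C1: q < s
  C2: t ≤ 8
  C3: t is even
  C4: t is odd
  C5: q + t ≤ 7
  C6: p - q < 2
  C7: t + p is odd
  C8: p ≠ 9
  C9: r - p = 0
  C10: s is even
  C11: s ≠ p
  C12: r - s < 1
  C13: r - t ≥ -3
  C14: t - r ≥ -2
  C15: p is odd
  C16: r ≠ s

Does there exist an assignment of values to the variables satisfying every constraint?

Unsatisfiable

Constraint 4 makes t odd and constraint 15 makes p odd, so t + p must be even. Constraint 7 says t + p is odd — contradiction.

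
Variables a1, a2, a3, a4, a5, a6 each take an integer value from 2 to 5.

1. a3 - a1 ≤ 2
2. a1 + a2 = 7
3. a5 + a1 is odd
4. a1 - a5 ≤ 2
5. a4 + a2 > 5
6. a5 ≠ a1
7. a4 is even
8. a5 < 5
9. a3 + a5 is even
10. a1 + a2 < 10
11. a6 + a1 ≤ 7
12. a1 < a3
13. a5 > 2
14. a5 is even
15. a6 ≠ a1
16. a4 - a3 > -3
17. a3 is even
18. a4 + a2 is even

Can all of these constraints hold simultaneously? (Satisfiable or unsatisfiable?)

Satisfiable

Setting (a1, a2, a3, a4, a5, a6) = (3, 4, 4, 2, 4, 2) satisfies everything: constraint 1: a3 - a1 = 1; constraint 2: a1 + a2 = 7; constraint 4: a1 - a5 = -1, and the others follow.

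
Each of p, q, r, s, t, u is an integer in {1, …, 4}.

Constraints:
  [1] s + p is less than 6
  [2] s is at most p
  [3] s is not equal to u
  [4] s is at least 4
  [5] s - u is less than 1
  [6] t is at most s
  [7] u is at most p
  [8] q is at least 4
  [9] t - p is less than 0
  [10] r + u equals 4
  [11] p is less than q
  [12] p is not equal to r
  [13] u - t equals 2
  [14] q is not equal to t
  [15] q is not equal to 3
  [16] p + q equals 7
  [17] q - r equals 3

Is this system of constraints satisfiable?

Unsatisfiable

From constraints 2 and 4: p ≥ s ≥ 4. From constraint 8: q ≥ 4. Hence p + q ≥ 8. But constraint 16 requires p + q = 7, and 7 < 8. Contradiction.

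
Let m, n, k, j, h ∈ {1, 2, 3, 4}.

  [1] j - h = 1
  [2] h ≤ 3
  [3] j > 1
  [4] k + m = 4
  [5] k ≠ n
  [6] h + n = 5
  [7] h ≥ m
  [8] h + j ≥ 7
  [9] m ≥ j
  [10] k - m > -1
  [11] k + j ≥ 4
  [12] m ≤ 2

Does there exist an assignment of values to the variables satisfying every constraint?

From constraint 2: h ≤ 3. From constraints 9 and 12: j ≤ m ≤ 2. Hence h + j ≤ 5. But constraint 8 requires h + j ≥ 7, and 7 > 5. Contradiction.

Unsatisfiable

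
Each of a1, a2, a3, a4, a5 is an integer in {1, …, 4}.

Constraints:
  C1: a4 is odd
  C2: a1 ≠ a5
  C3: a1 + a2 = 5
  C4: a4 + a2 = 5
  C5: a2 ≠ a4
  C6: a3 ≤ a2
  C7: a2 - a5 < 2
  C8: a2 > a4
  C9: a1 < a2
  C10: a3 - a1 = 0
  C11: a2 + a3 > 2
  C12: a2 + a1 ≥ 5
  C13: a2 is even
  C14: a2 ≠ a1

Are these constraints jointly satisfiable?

Satisfiable

Take a1 = 1, a2 = 4, a3 = 1, a4 = 1, a5 = 4. Then constraint 3: a1 + a2 = 5; constraint 4: a4 + a2 = 5; constraint 7: a2 - a5 = 0, and every other listed constraint is also met.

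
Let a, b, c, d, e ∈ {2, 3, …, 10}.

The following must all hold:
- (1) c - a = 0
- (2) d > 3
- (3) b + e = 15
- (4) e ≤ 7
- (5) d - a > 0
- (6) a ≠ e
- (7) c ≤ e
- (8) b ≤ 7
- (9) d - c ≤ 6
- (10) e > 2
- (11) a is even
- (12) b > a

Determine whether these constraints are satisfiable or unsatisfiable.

Unsatisfiable

From constraint 8: b ≤ 7. From constraint 4: e ≤ 7. Hence b + e ≤ 14. But constraint 3 requires b + e = 15, and 15 > 14. Contradiction.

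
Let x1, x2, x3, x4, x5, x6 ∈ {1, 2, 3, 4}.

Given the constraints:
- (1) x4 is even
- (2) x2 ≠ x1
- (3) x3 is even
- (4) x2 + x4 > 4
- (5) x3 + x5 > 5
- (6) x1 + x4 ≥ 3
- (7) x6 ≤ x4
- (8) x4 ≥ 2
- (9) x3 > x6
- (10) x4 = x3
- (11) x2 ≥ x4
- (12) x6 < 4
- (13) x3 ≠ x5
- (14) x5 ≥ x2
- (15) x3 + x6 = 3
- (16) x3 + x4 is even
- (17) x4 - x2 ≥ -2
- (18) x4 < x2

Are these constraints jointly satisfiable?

Satisfiable

Take x1 = 1, x2 = 3, x3 = 2, x4 = 2, x5 = 4, x6 = 1. Then constraint 4: x2 + x4 = 5; constraint 5: x3 + x5 = 6; constraint 6: x1 + x4 = 3, and every other listed constraint is also met.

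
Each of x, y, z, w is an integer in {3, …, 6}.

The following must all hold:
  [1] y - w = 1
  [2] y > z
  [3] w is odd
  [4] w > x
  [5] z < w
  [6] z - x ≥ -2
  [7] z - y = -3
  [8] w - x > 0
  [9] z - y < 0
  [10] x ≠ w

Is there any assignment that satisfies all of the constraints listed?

Satisfiable

The assignment x = 4, y = 6, z = 3, w = 5 works:
  constraint 1 holds since y - w = 1.
  constraint 6 holds since z - x = -1.
The rest check out directly.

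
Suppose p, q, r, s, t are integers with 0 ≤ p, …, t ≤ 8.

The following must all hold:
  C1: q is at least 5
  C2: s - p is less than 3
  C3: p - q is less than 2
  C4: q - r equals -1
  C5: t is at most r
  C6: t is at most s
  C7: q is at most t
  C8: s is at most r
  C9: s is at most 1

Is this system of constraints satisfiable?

Unsatisfiable

From constraints 1 and 7: t ≥ q and q ≥ 5, so t ≥ 5. From constraints 6 and 9: t ≤ s and s ≤ 1, so t ≤ 1. But 1 < 5, so no value of t works.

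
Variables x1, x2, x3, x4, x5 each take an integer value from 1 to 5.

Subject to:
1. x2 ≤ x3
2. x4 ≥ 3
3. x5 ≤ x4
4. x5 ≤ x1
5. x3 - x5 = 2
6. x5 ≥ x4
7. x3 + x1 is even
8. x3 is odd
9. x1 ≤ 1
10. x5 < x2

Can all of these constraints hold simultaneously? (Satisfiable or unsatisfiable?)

Unsatisfiable

From constraints 2 and 6: x5 ≥ x4 and x4 ≥ 3, so x5 ≥ 3. From constraints 4 and 9: x5 ≤ x1 and x1 ≤ 1, so x5 ≤ 1. But 1 < 3, so no value of x5 works.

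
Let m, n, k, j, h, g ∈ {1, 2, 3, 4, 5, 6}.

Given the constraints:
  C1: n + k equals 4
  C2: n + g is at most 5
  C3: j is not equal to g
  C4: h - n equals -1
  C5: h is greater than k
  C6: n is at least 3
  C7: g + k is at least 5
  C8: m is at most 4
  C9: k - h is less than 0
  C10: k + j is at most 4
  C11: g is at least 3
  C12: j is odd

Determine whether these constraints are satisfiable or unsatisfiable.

From constraint 6: n ≥ 3. From constraint 11: g ≥ 3. Hence n + g ≥ 6. But constraint 2 requires n + g ≤ 5, and 5 < 6. Contradiction.

Unsatisfiable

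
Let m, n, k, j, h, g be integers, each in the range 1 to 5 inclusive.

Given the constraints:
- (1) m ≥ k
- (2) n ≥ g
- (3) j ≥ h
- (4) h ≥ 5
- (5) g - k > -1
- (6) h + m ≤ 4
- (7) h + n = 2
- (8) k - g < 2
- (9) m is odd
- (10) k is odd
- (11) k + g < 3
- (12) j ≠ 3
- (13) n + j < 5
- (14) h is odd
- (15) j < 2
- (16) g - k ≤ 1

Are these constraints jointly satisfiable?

From constraints 3 and 4: j ≥ h and h ≥ 5, so j ≥ 5. From constraint 15: j ≤ 1. But 1 < 5, so no value of j works.

Unsatisfiable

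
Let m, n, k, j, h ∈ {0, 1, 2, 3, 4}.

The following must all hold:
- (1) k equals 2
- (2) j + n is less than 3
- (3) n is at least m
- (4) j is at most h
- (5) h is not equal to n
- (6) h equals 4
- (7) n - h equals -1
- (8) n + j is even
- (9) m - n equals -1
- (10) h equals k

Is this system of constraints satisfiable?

Constraint 6 fixes h = 4 and constraint 1 fixes k = 2, but constraint 10 requires h = k. Since 4 ≠ 2, contradiction.

Unsatisfiable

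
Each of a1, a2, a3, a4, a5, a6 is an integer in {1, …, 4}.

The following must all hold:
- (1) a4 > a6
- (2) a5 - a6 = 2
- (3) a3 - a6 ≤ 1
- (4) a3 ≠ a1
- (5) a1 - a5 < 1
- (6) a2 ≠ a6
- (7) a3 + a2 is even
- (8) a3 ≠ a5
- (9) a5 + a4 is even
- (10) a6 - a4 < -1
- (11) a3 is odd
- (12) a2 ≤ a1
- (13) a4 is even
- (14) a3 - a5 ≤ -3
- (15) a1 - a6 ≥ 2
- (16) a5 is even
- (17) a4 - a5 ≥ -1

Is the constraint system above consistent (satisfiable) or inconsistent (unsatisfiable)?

Satisfiable

Setting (a1, a2, a3, a4, a5, a6) = (4, 1, 1, 4, 4, 2) satisfies everything: constraint 2: a5 - a6 = 2; constraint 3: a3 - a6 = -1, and the others follow.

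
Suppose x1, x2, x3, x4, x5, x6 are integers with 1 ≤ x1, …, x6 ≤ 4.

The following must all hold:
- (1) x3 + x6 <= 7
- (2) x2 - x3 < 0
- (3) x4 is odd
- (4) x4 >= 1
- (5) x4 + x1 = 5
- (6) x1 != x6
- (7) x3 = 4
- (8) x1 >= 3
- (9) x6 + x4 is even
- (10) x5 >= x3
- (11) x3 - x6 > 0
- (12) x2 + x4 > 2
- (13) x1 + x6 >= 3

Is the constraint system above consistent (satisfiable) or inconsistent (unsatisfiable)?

Satisfiable

Try x1 = 4, x2 = 2, x3 = 4, x4 = 1, x5 = 4, x6 = 1.
Check constraint 1: x3 + x6 = 5; constraint 2: x2 - x3 = -2; constraint 5: x4 + x1 = 5. The remaining constraints are straightforward to verify.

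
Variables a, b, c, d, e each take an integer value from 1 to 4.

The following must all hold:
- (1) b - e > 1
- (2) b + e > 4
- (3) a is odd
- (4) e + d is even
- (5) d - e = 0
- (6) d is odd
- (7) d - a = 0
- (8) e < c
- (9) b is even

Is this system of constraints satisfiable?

Take a = 1, b = 4, c = 2, d = 1, e = 1. Then constraint 1: b - e = 3; constraint 2: b + e = 5; constraint 5: d - e = 0, and every other listed constraint is also met.

Satisfiable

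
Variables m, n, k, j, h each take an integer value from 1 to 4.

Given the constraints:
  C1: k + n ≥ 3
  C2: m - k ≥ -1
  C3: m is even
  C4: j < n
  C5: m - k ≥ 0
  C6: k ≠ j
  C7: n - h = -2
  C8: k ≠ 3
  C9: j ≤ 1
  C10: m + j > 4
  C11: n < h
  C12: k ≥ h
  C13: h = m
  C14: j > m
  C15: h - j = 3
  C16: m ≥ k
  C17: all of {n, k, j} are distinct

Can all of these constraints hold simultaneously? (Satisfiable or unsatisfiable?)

Unsatisfiable

Constraints 4, 11, 12, 14, and 16 give n < h, h ≤ k, k ≤ m, m < j, j < n. Chaining: n < h ≤ k ≤ m < j < n, which forces n < n — impossible.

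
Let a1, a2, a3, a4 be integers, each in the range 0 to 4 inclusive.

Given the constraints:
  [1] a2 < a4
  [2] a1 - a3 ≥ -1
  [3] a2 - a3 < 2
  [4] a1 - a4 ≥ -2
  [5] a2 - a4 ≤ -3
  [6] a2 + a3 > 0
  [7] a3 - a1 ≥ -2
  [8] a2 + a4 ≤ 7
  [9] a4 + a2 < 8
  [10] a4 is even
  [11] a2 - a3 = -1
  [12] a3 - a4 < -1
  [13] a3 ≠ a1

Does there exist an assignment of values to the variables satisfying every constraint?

Satisfiable

Setting (a1, a2, a3, a4) = (4, 1, 2, 4) satisfies everything: constraint 2: a1 - a3 = 2; constraint 3: a2 - a3 = -1; constraint 4: a1 - a4 = 0, and the others follow.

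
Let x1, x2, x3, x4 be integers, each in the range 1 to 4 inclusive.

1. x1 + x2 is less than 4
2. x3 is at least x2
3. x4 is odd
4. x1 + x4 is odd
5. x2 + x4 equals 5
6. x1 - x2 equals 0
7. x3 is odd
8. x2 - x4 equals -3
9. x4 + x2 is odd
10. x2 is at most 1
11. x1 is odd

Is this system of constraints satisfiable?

Unsatisfiable

Constraint 11 makes x1 odd and constraint 3 makes x4 odd, so x1 + x4 must be even. Constraint 4 says x1 + x4 is odd — contradiction.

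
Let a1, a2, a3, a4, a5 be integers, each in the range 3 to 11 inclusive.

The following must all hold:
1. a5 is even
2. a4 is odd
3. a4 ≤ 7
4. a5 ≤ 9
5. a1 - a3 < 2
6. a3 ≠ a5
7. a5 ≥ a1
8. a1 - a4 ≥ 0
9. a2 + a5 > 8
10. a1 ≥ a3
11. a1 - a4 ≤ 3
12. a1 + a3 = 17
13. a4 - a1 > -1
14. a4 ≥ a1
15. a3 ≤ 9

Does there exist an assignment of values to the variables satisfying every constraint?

From constraints 3 and 14: a1 ≤ a4 ≤ 7. From constraint 15: a3 ≤ 9. Hence a1 + a3 ≤ 16. But constraint 12 requires a1 + a3 = 17, and 17 > 16. Contradiction.

Unsatisfiable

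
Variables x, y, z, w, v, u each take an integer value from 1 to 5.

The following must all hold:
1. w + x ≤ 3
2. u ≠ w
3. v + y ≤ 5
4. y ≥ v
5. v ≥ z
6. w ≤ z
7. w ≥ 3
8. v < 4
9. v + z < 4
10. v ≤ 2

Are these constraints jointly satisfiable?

From constraints 6 and 7: z ≥ w and w ≥ 3, so z ≥ 3. From constraints 5 and 10: z ≤ v and v ≤ 2, so z ≤ 2. But 2 < 3, so no value of z works.

Unsatisfiable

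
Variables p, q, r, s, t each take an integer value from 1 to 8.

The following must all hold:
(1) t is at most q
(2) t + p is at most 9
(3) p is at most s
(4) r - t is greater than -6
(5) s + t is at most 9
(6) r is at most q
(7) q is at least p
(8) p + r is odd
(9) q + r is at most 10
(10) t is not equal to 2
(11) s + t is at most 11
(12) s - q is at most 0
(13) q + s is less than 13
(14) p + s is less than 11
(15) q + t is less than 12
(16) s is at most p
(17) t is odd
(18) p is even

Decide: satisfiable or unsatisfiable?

Satisfiable

The assignment p = 4, q = 6, r = 1, s = 4, t = 5 works:
  constraint 2 holds since t + p = 9.
  constraint 4 holds since r - t = -4.
  constraint 5 holds since s + t = 9.
The rest check out directly.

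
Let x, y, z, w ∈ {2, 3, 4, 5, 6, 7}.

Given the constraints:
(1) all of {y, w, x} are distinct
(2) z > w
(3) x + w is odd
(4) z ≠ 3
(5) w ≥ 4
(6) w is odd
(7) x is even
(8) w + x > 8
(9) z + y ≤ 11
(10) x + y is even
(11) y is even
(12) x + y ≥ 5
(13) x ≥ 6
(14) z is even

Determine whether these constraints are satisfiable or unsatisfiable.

Satisfiable

Try x = 6, y = 2, z = 6, w = 5.
Check constraint 8: w + x = 11; constraint 9: z + y = 8. The remaining constraints are straightforward to verify.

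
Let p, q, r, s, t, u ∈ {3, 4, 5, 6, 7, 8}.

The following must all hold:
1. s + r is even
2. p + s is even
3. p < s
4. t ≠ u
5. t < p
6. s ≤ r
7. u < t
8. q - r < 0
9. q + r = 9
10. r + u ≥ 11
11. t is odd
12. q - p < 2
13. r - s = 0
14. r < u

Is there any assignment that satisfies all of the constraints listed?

Unsatisfiable

Constraints 3, 5, 6, 7, and 14 give p < s, s ≤ r, r < u, u < t, t < p. Chaining: p < s ≤ r < u < t < p, which forces p < p — impossible.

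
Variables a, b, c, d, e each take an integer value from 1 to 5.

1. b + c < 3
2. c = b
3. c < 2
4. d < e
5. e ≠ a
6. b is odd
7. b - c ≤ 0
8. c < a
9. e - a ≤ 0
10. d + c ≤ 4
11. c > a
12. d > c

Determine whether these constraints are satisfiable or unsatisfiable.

Unsatisfiable

Constraints 4, 9, 11, and 12 give c < d, d < e, e ≤ a, a < c. Chaining: c < d < e ≤ a < c, which forces c < c — impossible.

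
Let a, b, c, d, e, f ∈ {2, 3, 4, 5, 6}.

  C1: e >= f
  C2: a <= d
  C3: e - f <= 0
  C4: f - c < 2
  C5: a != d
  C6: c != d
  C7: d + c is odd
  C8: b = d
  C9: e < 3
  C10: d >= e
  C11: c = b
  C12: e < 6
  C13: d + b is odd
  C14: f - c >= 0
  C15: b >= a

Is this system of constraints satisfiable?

Unsatisfiable

From constraints 8 and 11, c = b = d, so c = d. But constraint 6 says c ≠ d. Contradiction.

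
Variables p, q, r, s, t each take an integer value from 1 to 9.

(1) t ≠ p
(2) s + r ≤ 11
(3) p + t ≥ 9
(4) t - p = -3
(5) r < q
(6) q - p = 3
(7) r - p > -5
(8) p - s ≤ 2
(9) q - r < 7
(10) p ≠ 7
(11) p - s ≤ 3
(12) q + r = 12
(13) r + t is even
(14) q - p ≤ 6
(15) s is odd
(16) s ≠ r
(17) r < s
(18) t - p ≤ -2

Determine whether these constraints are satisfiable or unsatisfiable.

The assignment p = 6, q = 9, r = 3, s = 5, t = 3 works:
  constraint 2 holds since s + r = 8.
  constraint 3 holds since p + t = 9.
The rest check out directly.

Satisfiable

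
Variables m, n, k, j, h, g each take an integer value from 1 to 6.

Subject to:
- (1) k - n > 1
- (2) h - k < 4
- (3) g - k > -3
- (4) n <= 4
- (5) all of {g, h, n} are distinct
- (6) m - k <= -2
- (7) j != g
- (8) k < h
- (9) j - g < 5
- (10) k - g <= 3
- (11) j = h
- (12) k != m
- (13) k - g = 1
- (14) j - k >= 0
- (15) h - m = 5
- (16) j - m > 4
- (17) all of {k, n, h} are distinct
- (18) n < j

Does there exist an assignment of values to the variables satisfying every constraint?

Satisfiable

Take m = 1, n = 1, k = 5, j = 6, h = 6, g = 4. Then constraint 1: k - n = 4; constraint 2: h - k = 1, and every other listed constraint is also met.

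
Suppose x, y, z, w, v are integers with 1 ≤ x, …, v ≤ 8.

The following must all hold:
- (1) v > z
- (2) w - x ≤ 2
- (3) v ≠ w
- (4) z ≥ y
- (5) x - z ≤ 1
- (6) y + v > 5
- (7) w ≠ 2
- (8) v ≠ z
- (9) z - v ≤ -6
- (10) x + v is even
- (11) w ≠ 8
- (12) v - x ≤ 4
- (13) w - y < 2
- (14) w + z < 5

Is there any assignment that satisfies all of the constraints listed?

Constraints 5, 9, and 12 give v − z ≥ 6, z − x ≥ -1, x − v ≥ -4.
Adding all 3 inequalities: the left sides telescope to 0, and the right sides sum to 6 + (-1) + (-4) = 1. So 0 ≥ 1, which is false.

Unsatisfiable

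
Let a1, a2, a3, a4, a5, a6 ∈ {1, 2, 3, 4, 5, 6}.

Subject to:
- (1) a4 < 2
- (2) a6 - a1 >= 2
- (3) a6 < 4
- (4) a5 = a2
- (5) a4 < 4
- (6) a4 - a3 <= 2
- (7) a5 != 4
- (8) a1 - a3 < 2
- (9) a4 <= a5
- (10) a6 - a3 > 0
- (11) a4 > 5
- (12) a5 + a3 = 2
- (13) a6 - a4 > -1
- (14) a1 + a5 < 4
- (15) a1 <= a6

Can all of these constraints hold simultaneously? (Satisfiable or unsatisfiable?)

From constraint 11: a4 ≥ 6. From constraint 5: a4 ≤ 3. But 3 < 6, so no value of a4 works.

Unsatisfiable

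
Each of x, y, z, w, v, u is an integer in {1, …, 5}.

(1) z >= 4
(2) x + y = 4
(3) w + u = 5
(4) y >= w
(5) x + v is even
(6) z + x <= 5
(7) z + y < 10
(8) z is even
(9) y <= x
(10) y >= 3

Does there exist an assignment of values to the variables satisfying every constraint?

Unsatisfiable

From constraint 1: z ≥ 4. From constraints 9 and 10: x ≥ y ≥ 3. Hence z + x ≥ 7. But constraint 6 requires z + x ≤ 5, and 5 < 7. Contradiction.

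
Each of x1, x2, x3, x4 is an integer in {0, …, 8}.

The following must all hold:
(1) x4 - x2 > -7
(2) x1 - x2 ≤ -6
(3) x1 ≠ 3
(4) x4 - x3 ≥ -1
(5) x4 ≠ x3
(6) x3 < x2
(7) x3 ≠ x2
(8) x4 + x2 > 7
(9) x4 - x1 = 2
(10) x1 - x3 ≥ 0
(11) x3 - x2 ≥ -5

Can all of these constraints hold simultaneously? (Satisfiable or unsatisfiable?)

Unsatisfiable

Constraints 2, 10, and 11 give x2 − x1 ≥ 6, x1 − x3 ≥ 0, x3 − x2 ≥ -5.
Adding all 3 inequalities: the left sides telescope to 0, and the right sides sum to 6 + 0 + (-5) = 1. So 0 ≥ 1, which is false.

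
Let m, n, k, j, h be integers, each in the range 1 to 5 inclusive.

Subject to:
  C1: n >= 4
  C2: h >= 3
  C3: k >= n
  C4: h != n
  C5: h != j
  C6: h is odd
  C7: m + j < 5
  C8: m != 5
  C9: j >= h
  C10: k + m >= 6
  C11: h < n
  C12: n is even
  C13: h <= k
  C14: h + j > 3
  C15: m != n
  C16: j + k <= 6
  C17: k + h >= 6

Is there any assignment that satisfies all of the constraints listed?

From constraints 2 and 9: j ≥ h ≥ 3. From constraints 1 and 3: k ≥ n ≥ 4. Hence j + k ≥ 7. But constraint 16 requires j + k ≤ 6, and 6 < 7. Contradiction.

Unsatisfiable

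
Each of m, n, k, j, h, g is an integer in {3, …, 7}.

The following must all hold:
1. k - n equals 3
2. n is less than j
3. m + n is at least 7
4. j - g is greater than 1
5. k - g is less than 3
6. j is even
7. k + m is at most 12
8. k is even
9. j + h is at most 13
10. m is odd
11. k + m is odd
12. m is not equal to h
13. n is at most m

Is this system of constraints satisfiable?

Try m = 5, n = 3, k = 6, j = 6, h = 4, g = 4.
Check constraint 1: k - n = 3; constraint 3: m + n = 8. The remaining constraints are straightforward to verify.

Satisfiable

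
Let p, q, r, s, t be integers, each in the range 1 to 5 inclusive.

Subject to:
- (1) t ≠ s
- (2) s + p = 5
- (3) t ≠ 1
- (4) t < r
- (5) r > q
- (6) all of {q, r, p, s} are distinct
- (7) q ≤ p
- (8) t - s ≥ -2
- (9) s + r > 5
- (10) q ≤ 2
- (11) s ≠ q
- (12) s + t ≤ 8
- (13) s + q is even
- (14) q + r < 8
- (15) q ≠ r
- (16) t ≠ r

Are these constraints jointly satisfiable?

Try p = 2, q = 1, r = 5, s = 3, t = 4.
Check constraint 2: s + p = 5; constraint 8: t - s = 1; constraint 9: s + r = 8. The remaining constraints are straightforward to verify.

Satisfiable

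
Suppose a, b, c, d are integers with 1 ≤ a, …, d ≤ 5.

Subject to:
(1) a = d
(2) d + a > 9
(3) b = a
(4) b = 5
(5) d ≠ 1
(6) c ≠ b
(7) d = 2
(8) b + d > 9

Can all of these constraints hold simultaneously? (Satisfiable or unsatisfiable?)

Unsatisfiable

Constraint 4 fixes b = 5 and constraint 7 fixes d = 2. Constraints 1 and 3 give b = a = d, so b = d. But 5 ≠ 2 — contradiction.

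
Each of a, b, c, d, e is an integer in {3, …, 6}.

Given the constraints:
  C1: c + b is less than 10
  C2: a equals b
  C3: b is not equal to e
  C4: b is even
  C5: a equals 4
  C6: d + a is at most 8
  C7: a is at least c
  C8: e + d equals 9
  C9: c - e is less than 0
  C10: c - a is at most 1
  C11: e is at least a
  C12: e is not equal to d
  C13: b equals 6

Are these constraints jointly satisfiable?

Constraint 5 fixes a = 4 and constraint 13 fixes b = 6, but constraint 2 requires a = b. Since 4 ≠ 6, contradiction.

Unsatisfiable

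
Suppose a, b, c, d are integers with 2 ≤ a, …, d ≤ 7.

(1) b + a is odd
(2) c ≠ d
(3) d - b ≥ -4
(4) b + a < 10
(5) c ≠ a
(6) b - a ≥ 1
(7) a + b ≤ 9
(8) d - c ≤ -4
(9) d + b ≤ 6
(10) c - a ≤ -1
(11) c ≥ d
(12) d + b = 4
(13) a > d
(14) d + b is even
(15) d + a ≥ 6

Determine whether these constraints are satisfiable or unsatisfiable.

Constraints 3, 6, 8, and 10 give d − b ≥ -4, b − a ≥ 1, a − c ≥ 1, c − d ≥ 4.
Adding all 4 inequalities: the left sides telescope to 0, and the right sides sum to (-4) + 1 + 1 + 4 = 2. So 0 ≥ 2, which is false.

Unsatisfiable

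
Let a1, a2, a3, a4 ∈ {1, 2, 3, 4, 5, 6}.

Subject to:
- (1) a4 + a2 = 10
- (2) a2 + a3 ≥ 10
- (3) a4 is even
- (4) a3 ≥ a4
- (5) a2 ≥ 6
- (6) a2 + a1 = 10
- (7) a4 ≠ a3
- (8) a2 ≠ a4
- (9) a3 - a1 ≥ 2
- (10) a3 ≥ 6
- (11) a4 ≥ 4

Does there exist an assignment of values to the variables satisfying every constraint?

Satisfiable

The assignment a1 = 4, a2 = 6, a3 = 6, a4 = 4 works:
  constraint 1 holds since a4 + a2 = 10.
  constraint 2 holds since a2 + a3 = 12.
  constraint 6 holds since a2 + a1 = 10.
The rest check out directly.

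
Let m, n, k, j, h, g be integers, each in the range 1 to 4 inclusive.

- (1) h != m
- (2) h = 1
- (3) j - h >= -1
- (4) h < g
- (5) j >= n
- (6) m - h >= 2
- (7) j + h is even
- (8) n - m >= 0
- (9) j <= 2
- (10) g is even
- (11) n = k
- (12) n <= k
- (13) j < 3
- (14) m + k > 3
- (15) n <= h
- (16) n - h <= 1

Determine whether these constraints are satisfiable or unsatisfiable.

Constraints 6, 8, and 16 give m − h ≥ 2, h − n ≥ -1, n − m ≥ 0.
Adding all 3 inequalities: the left sides telescope to 0, and the right sides sum to 2 + (-1) + 0 = 1. So 0 ≥ 1, which is false.

Unsatisfiable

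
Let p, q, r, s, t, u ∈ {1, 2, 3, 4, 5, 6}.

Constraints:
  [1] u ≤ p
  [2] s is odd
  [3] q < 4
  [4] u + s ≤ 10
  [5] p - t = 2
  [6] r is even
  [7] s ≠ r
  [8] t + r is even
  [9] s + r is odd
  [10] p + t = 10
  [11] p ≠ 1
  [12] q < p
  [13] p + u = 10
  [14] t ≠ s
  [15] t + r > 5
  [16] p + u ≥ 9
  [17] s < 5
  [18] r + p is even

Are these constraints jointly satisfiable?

Satisfiable

The assignment p = 6, q = 1, r = 4, s = 3, t = 4, u = 4 works:
  constraint 4 holds since u + s = 7.
  constraint 5 holds since p - t = 2.
The rest check out directly.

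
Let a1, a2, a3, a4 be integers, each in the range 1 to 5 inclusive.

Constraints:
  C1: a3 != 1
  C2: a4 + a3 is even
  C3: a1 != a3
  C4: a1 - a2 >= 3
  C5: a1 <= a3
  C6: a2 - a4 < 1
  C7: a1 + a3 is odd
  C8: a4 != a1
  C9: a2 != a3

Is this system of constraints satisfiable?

Try a1 = 4, a2 = 1, a3 = 5, a4 = 3.
Check constraint 4: a1 - a2 = 3; constraint 6: a2 - a4 = -2. The remaining constraints are straightforward to verify.

Satisfiable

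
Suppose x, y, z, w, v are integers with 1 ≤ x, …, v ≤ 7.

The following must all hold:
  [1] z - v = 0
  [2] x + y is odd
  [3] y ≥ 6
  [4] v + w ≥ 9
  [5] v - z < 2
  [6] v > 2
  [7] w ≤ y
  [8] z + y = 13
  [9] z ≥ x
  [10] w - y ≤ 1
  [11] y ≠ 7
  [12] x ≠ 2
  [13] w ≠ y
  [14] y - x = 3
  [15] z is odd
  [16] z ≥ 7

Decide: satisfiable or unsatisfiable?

Satisfiable

One satisfying assignment is x = 3, y = 6, z = 7, w = 4, v = 7.
For the less obvious constraints — constraint 1: z - v = 0; constraint 4: v + w = 11; constraint 5: v - z = 0 — and the others hold by inspection.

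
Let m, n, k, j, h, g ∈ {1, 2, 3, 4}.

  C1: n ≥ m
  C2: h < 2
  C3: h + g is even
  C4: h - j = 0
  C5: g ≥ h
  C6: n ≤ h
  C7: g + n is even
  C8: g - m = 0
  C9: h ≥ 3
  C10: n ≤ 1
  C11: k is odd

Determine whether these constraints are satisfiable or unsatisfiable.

Unsatisfiable

From constraint 9: h ≥ 3. From constraint 2: h ≤ 1. But 1 < 3, so no value of h works.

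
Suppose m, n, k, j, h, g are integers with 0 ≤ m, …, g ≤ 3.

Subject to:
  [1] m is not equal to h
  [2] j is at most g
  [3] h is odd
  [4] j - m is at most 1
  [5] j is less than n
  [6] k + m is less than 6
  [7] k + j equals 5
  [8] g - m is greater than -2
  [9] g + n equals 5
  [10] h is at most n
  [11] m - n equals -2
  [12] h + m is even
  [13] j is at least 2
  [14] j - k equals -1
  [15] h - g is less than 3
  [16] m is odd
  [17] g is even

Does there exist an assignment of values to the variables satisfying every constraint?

Satisfiable

Setting (m, n, k, j, h, g) = (1, 3, 3, 2, 3, 2) satisfies everything: constraint 4: j - m = 1; constraint 6: k + m = 4, and the others follow.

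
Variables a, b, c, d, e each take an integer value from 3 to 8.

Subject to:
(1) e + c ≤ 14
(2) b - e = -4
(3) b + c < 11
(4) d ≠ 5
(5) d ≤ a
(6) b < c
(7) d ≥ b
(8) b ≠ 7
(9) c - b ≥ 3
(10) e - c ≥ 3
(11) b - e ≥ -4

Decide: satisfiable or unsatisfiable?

Unsatisfiable

Constraints 9, 10, and 11 give c − b ≥ 3, b − e ≥ -4, e − c ≥ 3.
Adding all 3 inequalities: the left sides telescope to 0, and the right sides sum to 3 + (-4) + 3 = 2. So 0 ≥ 2, which is false.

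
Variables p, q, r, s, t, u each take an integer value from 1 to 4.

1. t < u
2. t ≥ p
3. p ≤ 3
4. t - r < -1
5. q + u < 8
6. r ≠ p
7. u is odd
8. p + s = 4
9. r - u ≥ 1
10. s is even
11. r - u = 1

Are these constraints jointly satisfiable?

Satisfiable

Try p = 2, q = 4, r = 4, s = 2, t = 2, u = 3.
Check constraint 4: t - r = -2; constraint 5: q + u = 7; constraint 8: p + s = 4. The remaining constraints are straightforward to verify.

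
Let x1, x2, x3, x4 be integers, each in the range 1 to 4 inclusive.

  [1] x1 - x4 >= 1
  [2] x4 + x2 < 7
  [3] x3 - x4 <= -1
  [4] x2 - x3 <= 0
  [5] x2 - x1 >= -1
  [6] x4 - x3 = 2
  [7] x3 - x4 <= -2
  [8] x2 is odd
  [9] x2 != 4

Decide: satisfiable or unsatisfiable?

Unsatisfiable

Constraints 1, 4, 5, and 7 give x3 − x2 ≥ 0, x2 − x1 ≥ -1, x1 − x4 ≥ 1, x4 − x3 ≥ 2.
Adding all 4 inequalities: the left sides telescope to 0, and the right sides sum to 0 + (-1) + 1 + 2 = 2. So 0 ≥ 2, which is false.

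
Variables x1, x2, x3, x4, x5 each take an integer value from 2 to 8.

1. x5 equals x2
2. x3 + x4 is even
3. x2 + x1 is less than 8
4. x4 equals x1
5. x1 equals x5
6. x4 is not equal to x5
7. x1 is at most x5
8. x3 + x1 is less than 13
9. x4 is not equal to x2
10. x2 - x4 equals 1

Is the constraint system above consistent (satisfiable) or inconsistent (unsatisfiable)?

Unsatisfiable

From constraints 1, 4, and 5, x4 = x1 = x5 = x2, so x4 = x2. But constraint 9 says x4 ≠ x2. Contradiction.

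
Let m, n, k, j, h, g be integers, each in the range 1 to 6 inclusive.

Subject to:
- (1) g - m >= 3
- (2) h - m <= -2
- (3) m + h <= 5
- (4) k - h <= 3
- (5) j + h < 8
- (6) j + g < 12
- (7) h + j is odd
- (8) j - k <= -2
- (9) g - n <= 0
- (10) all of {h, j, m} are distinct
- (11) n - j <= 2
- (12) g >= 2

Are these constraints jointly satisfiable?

Unsatisfiable

Constraints 1, 2, 4, 8, 9, and 11 give j − n ≥ -2, n − g ≥ 0, g − m ≥ 3, m − h ≥ 2, h − k ≥ -3, k − j ≥ 2.
Adding all 6 inequalities: the left sides telescope to 0, and the right sides sum to (-2) + 0 + 3 + 2 + (-3) + 2 = 2. So 0 ≥ 2, which is false.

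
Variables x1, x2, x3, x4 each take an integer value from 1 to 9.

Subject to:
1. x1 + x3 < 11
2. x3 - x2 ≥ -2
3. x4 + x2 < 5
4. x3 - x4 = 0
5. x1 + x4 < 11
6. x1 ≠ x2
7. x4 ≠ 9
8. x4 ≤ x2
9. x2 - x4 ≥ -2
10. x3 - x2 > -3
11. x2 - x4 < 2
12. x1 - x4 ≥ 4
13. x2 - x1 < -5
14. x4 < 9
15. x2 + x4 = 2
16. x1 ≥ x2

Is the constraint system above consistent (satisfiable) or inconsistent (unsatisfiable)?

Take x1 = 8, x2 = 1, x3 = 1, x4 = 1. Then constraint 1: x1 + x3 = 9; constraint 2: x3 - x2 = 0, and every other listed constraint is also met.

Satisfiable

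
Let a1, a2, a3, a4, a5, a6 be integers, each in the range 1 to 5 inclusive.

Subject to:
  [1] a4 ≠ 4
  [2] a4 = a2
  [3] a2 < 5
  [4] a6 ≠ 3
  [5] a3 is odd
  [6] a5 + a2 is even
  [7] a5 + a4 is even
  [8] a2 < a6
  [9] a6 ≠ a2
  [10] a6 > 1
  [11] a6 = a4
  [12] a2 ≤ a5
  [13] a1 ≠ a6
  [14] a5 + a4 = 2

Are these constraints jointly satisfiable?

From constraints 2 and 11, a6 = a4 = a2, so a6 = a2. But constraint 9 says a6 ≠ a2. Contradiction.

Unsatisfiable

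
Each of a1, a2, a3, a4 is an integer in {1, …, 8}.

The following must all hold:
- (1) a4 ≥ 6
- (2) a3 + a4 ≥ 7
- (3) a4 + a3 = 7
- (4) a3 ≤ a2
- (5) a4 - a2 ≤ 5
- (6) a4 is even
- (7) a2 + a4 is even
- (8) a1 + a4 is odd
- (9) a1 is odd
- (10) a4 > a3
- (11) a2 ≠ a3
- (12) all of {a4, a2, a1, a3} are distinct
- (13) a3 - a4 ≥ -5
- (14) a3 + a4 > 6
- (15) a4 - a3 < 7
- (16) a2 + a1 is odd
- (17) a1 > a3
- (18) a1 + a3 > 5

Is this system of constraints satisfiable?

Try a1 = 5, a2 = 2, a3 = 1, a4 = 6.
Check constraint 2: a3 + a4 = 7; constraint 3: a4 + a3 = 7; constraint 5: a4 - a2 = 4. The remaining constraints are straightforward to verify.

Satisfiable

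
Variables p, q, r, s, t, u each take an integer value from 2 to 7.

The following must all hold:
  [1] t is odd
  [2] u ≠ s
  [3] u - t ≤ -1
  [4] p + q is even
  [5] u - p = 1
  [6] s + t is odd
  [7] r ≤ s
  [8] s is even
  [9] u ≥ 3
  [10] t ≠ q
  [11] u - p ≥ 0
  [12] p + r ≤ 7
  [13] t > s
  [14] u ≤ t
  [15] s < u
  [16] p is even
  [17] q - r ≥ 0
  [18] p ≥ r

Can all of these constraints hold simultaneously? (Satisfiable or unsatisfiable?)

One satisfying assignment is p = 2, q = 2, r = 2, s = 2, t = 7, u = 3.
For the less obvious constraints — constraint 3: u - t = -4; constraint 5: u - p = 1; constraint 11: u - p = 1 — and the others hold by inspection.

Satisfiable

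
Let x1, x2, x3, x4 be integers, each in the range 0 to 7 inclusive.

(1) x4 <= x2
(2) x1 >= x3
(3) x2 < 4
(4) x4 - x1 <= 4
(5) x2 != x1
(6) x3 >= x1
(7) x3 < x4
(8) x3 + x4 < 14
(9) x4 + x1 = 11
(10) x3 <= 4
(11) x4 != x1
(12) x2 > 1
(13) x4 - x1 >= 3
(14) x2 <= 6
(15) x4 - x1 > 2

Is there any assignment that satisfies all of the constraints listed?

Unsatisfiable

From constraints 1 and 14: x4 ≤ x2 ≤ 6. From constraints 6 and 10: x1 ≤ x3 ≤ 4. Hence x4 + x1 ≤ 10. But constraint 9 requires x4 + x1 = 11, and 11 > 10. Contradiction.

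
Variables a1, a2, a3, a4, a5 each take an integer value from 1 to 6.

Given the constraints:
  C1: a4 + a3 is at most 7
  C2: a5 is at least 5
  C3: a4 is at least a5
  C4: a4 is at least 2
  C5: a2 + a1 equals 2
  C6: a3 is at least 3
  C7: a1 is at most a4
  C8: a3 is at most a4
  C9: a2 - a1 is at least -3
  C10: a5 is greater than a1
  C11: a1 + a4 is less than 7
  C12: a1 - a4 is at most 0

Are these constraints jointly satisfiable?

From constraints 2 and 3: a4 ≥ a5 ≥ 5. From constraint 6: a3 ≥ 3. Hence a4 + a3 ≥ 8. But constraint 1 requires a4 + a3 ≤ 7, and 7 < 8. Contradiction.

Unsatisfiable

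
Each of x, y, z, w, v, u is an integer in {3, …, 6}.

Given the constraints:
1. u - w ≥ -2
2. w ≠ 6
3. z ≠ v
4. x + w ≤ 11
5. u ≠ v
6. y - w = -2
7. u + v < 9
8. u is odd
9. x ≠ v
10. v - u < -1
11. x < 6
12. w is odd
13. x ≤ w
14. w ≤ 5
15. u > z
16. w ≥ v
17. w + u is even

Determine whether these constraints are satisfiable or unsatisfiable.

Setting (x, y, z, w, v, u) = (4, 3, 4, 5, 3, 5) satisfies everything: constraint 1: u - w = 0; constraint 4: x + w = 9; constraint 6: y - w = -2, and the others follow.

Satisfiable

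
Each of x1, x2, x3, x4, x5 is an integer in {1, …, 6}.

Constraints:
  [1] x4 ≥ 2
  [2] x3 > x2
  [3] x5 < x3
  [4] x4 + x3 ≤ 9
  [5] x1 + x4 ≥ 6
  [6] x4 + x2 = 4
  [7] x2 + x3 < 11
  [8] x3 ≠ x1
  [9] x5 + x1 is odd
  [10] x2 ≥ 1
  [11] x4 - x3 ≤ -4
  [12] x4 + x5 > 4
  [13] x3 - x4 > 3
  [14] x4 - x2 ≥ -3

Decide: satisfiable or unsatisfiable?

Satisfiable

One satisfying assignment is x1 = 4, x2 = 2, x3 = 6, x4 = 2, x5 = 5.
For the less obvious constraints — constraint 4: x4 + x3 = 8; constraint 5: x1 + x4 = 6 — and the others hold by inspection.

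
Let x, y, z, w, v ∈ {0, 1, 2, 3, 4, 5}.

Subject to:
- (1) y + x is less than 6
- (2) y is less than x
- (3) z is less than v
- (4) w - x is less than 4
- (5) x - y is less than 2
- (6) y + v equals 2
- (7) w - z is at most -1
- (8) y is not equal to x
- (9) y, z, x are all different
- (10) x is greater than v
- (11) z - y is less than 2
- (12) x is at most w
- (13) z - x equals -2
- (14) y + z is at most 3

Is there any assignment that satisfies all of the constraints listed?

Constraints 3, 7, 10, and 12 give v < x, x ≤ w, w < z, z < v. Chaining: v < x ≤ w < z < v, which forces v < v — impossible.

Unsatisfiable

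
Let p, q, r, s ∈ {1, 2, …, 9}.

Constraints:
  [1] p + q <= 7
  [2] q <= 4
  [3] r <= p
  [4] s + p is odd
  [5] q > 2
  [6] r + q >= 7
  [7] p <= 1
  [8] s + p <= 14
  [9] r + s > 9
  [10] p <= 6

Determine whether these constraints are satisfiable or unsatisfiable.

Unsatisfiable

From constraints 3 and 7: r ≤ p ≤ 1. From constraint 2: q ≤ 4. Hence r + q ≤ 5. But constraint 6 requires r + q ≥ 7, and 7 > 5. Contradiction.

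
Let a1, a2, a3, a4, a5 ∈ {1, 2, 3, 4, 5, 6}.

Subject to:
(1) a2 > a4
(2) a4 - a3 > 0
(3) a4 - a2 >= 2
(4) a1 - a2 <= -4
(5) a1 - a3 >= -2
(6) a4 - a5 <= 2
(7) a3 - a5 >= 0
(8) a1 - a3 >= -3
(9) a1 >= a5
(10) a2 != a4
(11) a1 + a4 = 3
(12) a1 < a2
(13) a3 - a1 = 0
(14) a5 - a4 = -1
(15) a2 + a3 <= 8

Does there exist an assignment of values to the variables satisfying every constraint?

Unsatisfiable

Constraints 3, 4, 6, 7, and 8 give a2 − a1 ≥ 4, a1 − a3 ≥ -3, a3 − a5 ≥ 0, a5 − a4 ≥ -2, a4 − a2 ≥ 2.
Adding all 5 inequalities: the left sides telescope to 0, and the right sides sum to 4 + (-3) + 0 + (-2) + 2 = 1. So 0 ≥ 1, which is false.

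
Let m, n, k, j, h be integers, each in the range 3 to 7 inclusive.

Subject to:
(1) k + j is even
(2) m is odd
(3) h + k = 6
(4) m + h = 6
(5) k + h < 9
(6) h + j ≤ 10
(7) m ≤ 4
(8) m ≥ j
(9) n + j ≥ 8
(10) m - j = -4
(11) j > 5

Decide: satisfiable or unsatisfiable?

From constraint 11: j ≥ 6. From constraints 7 and 8: j ≤ m and m ≤ 4, so j ≤ 4. But 4 < 6, so no value of j works.

Unsatisfiable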